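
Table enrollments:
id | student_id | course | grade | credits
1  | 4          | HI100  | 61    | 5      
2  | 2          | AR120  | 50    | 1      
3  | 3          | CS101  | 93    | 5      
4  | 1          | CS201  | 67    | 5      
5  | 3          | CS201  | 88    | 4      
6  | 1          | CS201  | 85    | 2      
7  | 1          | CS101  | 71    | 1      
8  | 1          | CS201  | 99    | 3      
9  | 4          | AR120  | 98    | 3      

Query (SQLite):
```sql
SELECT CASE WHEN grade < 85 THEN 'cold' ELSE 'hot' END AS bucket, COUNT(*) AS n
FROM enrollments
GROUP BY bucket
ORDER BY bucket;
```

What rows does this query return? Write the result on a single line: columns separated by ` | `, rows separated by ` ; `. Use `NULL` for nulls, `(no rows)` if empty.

Bucket rows by grade < 85 → 'cold' else 'hot'; count each bucket.

cold | 4 ; hot | 5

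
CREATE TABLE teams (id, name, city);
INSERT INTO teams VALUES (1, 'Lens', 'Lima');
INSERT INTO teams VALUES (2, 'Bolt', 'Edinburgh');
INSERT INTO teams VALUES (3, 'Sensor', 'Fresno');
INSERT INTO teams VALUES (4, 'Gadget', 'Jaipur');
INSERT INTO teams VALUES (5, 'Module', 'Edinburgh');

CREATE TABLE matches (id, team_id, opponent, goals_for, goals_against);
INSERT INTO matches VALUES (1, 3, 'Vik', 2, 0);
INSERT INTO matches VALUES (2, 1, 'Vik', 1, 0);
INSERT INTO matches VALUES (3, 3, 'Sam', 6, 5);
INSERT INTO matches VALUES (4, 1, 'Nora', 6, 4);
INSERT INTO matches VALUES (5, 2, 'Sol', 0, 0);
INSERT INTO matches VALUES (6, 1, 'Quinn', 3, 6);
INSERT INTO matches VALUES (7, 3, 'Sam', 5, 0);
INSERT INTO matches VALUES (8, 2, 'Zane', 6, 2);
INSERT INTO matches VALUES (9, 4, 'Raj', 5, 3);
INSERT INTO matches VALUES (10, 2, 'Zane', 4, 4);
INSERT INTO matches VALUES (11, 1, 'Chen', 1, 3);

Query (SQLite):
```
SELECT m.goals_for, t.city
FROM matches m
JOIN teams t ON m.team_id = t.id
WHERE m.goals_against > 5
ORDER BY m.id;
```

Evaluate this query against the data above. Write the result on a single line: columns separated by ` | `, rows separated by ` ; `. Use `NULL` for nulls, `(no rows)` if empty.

Each matches row matches the teams row where team_id = teams.id.
Then keep rows with m.goals_against > 5.

3 | Lima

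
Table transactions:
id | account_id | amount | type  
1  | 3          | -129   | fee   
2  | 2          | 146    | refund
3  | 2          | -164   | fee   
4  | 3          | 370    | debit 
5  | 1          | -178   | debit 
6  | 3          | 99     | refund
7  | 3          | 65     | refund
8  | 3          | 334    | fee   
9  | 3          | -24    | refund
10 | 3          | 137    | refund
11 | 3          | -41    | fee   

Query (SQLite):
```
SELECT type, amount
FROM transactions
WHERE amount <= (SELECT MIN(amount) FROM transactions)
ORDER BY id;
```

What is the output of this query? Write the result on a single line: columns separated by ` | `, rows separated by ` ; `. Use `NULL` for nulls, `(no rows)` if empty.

debit | -178

Scalar subquery: MIN(amount) over all transactions rows = -178.
Keep rows where amount <= that value.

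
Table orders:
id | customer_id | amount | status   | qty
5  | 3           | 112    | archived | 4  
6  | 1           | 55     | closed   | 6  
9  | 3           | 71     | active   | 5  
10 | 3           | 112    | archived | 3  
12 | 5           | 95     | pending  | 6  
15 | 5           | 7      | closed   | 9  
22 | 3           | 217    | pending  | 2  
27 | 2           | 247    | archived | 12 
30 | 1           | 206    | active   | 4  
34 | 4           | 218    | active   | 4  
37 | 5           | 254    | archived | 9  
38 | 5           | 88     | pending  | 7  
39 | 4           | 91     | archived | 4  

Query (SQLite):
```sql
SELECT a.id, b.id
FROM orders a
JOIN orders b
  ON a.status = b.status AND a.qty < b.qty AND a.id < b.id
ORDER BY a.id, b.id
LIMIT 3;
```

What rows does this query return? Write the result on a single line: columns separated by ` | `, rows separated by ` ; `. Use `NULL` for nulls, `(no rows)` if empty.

5 | 27 ; 5 | 37 ; 6 | 15

Pairs (a,b) with same status, a.qty < b.qty, a.id < b.id.
status groups: active:{9,30,34} archived:{5,10,27,37,39} closed:{6,15} pending:{12,22,38}
Ordered by (a.id, b.id); first 3.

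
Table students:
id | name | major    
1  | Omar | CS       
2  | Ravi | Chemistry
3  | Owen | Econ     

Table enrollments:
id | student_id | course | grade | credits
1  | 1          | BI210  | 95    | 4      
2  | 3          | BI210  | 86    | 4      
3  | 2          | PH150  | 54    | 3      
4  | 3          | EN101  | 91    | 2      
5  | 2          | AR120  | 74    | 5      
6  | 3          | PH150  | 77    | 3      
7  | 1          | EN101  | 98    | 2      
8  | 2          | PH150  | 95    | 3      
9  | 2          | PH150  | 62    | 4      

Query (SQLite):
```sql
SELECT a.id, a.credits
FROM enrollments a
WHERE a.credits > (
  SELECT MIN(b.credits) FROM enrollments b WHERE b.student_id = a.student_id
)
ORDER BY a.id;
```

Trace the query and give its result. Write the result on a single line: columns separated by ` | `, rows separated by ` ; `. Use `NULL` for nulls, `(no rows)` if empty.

1 | 4 ; 2 | 4 ; 5 | 5 ; 6 | 3 ; 9 | 4

For each enrollments row a, compute MIN(credits) over rows sharing a.student_id.
Keep row a if a.credits > that per-group MIN.
  student_id=1: MIN(credits) = 2
  student_id=2: MIN(credits) = 3
  student_id=3: MIN(credits) = 2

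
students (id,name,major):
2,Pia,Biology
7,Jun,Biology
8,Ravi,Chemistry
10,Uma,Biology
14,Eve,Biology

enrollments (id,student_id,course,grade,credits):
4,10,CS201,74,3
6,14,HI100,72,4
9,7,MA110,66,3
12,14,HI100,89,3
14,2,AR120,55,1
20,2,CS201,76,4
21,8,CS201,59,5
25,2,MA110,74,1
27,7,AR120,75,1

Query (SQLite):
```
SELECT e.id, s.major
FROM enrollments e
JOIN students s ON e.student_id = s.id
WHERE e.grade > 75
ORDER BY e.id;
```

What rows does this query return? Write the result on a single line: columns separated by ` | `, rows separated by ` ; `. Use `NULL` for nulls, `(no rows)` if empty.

Each enrollments row matches the students row where student_id = students.id.
Then keep rows with e.grade > 75.

12 | Biology ; 20 | Biology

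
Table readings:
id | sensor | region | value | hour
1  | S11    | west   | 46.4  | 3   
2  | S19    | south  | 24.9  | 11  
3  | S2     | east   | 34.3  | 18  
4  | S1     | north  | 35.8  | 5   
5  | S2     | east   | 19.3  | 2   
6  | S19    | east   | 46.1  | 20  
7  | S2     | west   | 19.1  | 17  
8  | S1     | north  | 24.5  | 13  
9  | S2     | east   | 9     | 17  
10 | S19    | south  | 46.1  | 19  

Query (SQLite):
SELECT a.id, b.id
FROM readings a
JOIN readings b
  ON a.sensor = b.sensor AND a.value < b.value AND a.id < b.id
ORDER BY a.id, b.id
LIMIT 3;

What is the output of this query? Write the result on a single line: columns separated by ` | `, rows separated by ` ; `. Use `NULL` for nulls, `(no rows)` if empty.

2 | 6 ; 2 | 10

Pairs (a,b) with same sensor, a.value < b.value, a.id < b.id.
sensor groups: S1:{4,8} S11:{1} S19:{2,6,10} S2:{3,5,7,9}
Ordered by (a.id, b.id); first 3.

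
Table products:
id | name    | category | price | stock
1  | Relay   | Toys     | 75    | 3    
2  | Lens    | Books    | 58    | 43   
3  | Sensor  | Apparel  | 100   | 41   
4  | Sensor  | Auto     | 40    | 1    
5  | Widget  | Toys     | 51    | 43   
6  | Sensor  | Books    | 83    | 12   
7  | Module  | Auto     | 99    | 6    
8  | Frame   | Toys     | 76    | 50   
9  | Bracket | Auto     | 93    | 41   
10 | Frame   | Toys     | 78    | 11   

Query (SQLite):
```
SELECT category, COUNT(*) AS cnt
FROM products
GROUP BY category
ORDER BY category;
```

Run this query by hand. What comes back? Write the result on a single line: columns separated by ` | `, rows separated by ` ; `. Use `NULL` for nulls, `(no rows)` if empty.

Partition products by category; compute COUNT(*) within each group.
  Apparel: ids {3} → COUNT(*)=1
  Auto: ids {4, 7, 9} → COUNT(*)=3
  Books: ids {2, 6} → COUNT(*)=2
  Toys: ids {1, 5, 8, 10} → COUNT(*)=4

Apparel | 1 ; Auto | 3 ; Books | 2 ; Toys | 4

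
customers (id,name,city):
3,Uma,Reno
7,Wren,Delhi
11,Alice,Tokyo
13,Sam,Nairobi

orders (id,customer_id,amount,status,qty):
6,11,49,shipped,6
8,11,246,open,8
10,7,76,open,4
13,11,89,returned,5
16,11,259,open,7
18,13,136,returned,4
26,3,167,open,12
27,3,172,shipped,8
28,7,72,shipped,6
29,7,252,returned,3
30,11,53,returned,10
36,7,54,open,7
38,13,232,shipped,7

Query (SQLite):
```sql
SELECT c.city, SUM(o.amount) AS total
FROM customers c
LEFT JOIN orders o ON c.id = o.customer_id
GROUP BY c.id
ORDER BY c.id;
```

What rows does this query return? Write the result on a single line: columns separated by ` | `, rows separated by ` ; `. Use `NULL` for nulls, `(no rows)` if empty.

Reno | 339 ; Delhi | 454 ; Tokyo | 696 ; Nairobi | 368

LEFT JOIN keeps every customers row; unmatched ones get NULL for orders columns.
Group by customers.id and compute SUM(o.amount). SUM over an all-NULL group is NULL.
  3: ids {26, 27} → SUM(o.amount)=339
  7: ids {10, 28, 29, 36} → SUM(o.amount)=454
  11: ids {6, 8, 13, 16, 30} → SUM(o.amount)=696
  13: ids {18, 38} → SUM(o.amount)=368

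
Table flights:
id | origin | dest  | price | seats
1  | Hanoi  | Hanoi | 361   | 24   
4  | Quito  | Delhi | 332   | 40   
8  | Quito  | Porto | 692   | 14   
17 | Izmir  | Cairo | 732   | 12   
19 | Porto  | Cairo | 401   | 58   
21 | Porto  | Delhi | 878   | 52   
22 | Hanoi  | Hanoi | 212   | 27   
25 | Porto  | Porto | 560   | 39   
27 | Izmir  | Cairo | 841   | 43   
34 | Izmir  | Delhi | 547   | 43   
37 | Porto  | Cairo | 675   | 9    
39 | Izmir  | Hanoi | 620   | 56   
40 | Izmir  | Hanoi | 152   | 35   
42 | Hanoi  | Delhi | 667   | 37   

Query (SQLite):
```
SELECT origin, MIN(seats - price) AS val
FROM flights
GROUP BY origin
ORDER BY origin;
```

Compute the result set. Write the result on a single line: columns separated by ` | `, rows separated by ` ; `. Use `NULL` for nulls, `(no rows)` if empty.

For each row compute seats - price.
Group by origin; take MIN of the expression per group.
  Hanoi: ids {1, 22, 42} → MIN(seats - price)=-630
  Izmir: ids {17, 27, 34, 39, 40} → MIN(seats - price)=-798
  Porto: ids {19, 21, 25, 37} → MIN(seats - price)=-826
  Quito: ids {4, 8} → MIN(seats - price)=-678

Hanoi | -630 ; Izmir | -798 ; Porto | -826 ; Quito | -678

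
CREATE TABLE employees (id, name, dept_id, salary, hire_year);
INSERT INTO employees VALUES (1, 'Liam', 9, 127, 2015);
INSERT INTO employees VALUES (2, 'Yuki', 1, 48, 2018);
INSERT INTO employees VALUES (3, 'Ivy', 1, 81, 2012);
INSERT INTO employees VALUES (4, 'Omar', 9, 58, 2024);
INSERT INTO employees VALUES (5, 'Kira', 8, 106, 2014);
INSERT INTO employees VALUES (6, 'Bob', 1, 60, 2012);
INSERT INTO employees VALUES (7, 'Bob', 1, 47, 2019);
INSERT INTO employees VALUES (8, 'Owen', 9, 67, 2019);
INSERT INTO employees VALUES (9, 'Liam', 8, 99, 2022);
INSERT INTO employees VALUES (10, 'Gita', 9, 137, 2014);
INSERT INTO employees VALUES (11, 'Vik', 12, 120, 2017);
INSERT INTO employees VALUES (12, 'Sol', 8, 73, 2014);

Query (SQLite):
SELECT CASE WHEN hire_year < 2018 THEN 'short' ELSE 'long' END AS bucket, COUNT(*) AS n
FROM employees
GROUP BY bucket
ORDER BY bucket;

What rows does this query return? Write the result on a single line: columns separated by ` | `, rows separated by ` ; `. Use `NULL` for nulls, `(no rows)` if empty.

Bucket rows by hire_year < 2018 → 'short' else 'long'; count each bucket.

long | 5 ; short | 7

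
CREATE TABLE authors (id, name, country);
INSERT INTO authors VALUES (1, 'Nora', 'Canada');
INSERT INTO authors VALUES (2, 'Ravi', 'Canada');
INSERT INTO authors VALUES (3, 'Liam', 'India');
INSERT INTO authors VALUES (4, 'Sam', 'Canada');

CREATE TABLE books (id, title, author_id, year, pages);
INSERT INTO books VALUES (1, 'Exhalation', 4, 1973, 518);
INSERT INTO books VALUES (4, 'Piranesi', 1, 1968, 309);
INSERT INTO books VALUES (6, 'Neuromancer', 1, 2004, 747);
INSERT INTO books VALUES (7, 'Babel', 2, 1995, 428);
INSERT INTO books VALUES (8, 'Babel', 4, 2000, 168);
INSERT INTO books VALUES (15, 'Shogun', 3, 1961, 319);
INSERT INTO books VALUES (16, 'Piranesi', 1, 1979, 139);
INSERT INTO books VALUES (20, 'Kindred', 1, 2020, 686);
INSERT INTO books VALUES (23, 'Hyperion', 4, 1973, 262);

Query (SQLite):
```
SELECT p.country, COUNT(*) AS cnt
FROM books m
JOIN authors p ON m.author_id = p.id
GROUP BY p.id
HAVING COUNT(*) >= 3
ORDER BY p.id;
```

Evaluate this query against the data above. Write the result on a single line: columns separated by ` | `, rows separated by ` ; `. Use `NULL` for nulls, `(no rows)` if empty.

Join each books row to its authors via author_id.
Group joined rows by authors.id; compute COUNT(*) per group.
HAVING: keep groups with count ≥ 3.
  1: ids {4, 6, 16, 20} → COUNT(*)=4
  2: ids {7} → COUNT(*)=1
  3: ids {15} → COUNT(*)=1
  4: ids {1, 8, 23} → COUNT(*)=3

Canada | 4 ; Canada | 3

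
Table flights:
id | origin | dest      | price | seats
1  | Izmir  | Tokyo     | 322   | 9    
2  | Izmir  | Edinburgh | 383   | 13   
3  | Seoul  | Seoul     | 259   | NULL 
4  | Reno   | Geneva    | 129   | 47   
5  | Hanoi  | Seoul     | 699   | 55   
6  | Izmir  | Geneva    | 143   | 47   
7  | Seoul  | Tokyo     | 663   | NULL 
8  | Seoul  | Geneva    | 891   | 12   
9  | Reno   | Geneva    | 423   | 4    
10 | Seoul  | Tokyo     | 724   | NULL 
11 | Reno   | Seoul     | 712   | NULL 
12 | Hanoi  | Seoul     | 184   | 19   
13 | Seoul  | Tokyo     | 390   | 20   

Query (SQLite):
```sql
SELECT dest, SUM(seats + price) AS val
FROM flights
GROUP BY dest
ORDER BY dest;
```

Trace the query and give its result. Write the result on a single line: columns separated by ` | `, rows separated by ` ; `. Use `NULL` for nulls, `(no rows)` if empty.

Edinburgh | 396 ; Geneva | 1696 ; Seoul | 957 ; Tokyo | 741

For each row compute seats + price.
Group by dest; take SUM of the expression per group.
  Edinburgh: ids {2} → SUM(seats + price)=396
  Geneva: ids {4, 6, 8, 9} → SUM(seats + price)=1696
  Seoul: ids {3, 5, 11, 12} → SUM(seats + price)=957
  Tokyo: ids {1, 7, 10, 13} → SUM(seats + price)=741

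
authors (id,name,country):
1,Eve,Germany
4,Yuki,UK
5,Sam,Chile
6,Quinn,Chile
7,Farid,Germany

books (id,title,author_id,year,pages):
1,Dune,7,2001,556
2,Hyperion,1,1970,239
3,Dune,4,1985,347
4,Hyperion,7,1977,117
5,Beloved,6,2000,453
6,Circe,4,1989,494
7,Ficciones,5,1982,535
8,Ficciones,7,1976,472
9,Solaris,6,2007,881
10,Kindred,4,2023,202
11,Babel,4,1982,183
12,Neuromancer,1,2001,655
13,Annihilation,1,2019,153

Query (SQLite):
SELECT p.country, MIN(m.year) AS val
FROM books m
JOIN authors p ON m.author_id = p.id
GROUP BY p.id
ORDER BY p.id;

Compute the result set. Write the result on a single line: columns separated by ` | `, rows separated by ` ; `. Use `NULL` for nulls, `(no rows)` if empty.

Germany | 1970 ; UK | 1982 ; Chile | 1982 ; Chile | 2000 ; Germany | 1976

Join each books row to its authors via author_id.
Group joined rows by authors.id; compute MIN(m.year) per group.
  1: ids {2, 12, 13} → MIN(m.year)=1970
  4: ids {3, 6, 10, 11} → MIN(m.year)=1982
  5: ids {7} → MIN(m.year)=1982
  6: ids {5, 9} → MIN(m.year)=2000
  7: ids {1, 4, 8} → MIN(m.year)=1976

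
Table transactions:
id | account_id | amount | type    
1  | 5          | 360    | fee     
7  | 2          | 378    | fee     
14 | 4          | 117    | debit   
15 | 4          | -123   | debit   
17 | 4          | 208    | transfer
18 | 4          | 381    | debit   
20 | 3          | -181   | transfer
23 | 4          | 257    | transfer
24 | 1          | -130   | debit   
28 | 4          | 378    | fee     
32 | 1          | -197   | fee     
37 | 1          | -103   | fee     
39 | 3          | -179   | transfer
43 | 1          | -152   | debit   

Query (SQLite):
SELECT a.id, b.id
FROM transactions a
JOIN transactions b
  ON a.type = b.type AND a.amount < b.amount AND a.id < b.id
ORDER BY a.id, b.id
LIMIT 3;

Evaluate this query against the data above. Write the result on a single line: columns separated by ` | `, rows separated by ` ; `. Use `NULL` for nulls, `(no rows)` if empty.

Pairs (a,b) with same type, a.amount < b.amount, a.id < b.id.
type groups: debit:{14,15,18,24,43} fee:{1,7,28,32,37} transfer:{17,20,23,39}
Ordered by (a.id, b.id); first 3.

1 | 7 ; 1 | 28 ; 14 | 18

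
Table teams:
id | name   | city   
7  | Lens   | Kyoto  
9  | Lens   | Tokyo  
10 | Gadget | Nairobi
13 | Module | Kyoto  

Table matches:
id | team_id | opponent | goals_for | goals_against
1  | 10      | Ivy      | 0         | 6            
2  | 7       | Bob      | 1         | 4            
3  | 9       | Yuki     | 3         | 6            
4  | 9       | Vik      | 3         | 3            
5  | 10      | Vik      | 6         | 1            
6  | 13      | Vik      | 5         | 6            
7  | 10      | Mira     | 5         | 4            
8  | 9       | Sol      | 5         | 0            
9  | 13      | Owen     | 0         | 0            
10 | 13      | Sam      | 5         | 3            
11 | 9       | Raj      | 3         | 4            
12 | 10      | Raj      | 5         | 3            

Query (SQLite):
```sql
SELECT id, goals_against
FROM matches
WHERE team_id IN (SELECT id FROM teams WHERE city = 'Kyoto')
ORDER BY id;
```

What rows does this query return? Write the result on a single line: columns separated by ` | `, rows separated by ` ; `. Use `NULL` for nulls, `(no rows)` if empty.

2 | 4 ; 6 | 6 ; 9 | 0 ; 10 | 3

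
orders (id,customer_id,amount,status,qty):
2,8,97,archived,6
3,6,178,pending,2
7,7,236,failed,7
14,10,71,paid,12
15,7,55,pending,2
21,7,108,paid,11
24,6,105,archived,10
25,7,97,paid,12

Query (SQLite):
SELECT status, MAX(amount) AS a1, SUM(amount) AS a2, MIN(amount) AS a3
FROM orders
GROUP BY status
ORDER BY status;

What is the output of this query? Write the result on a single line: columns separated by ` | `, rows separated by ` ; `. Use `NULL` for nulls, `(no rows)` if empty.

Group orders by status.
Per group compute: MAX(amount), SUM(amount), MIN(amount).
  archived: ids {2, 24} → MAX(amount)=105, SUM(amount)=202, MIN(amount)=97
  failed: ids {7} → MAX(amount)=236, SUM(amount)=236, MIN(amount)=236
  paid: ids {14, 21, 25} → MAX(amount)=108, SUM(amount)=276, MIN(amount)=71
  pending: ids {3, 15} → MAX(amount)=178, SUM(amount)=233, MIN(amount)=55

archived | 105 | 202 | 97 ; failed | 236 | 236 | 236 ; paid | 108 | 276 | 71 ; pending | 178 | 233 | 55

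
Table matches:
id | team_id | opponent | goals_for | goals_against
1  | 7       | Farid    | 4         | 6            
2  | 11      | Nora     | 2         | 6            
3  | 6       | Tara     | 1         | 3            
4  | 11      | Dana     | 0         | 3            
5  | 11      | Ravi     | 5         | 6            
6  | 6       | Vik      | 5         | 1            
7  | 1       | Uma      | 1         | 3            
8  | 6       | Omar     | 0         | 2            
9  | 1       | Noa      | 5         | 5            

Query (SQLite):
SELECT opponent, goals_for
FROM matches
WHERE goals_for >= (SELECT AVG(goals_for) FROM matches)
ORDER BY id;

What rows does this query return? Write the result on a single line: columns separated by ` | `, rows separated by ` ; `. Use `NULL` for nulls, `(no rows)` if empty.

Farid | 4 ; Ravi | 5 ; Vik | 5 ; Noa | 5

Scalar subquery: AVG(goals_for) over all matches rows = 2.555556 (≈; comparison uses full precision).
Keep rows where goals_for >= that value.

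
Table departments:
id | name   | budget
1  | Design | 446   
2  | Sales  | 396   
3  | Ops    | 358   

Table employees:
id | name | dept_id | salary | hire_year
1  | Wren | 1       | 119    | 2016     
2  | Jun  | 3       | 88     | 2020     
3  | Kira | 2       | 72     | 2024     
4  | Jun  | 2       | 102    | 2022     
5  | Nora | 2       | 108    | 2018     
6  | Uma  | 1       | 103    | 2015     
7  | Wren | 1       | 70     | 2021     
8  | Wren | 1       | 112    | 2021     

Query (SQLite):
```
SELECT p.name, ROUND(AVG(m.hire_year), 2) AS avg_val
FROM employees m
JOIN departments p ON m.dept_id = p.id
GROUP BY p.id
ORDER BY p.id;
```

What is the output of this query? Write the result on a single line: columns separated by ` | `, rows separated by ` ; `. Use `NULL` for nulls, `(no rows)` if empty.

Design | 2018.25 ; Sales | 2021.33 ; Ops | 2020

Join each employees row to its departments via dept_id.
Group joined rows by departments.id; compute ROUND(AVG(m.hire_year), 2) per group.
  1: ids {1, 6, 7, 8} → ROUND(AVG(m.hire_year), 2)=2018.25
  2: ids {3, 4, 5} → ROUND(AVG(m.hire_year), 2)=2021.33
  3: ids {2} → ROUND(AVG(m.hire_year), 2)=2020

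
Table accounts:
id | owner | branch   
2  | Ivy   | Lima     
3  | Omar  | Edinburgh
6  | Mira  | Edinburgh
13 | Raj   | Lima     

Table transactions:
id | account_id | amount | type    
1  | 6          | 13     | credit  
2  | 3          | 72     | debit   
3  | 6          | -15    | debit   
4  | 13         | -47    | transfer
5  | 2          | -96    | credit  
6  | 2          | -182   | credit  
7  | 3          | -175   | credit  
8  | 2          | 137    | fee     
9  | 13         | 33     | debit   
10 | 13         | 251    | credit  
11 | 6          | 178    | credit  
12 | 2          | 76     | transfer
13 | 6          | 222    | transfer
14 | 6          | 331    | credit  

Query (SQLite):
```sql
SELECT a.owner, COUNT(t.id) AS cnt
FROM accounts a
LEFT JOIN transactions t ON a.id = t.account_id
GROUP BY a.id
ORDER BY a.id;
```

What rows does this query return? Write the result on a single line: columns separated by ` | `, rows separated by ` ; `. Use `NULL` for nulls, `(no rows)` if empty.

LEFT JOIN keeps every accounts row; unmatched ones get NULL for transactions columns.
Group by accounts.id and compute COUNT(t.id). COUNT(col) of an all-NULL group is 0.
  2: ids {5, 6, 8, 12} → COUNT(t.id)=4
  3: ids {2, 7} → COUNT(t.id)=2
  6: ids {1, 3, 11, 13, 14} → COUNT(t.id)=5
  13: ids {4, 9, 10} → COUNT(t.id)=3

Ivy | 4 ; Omar | 2 ; Mira | 5 ; Raj | 3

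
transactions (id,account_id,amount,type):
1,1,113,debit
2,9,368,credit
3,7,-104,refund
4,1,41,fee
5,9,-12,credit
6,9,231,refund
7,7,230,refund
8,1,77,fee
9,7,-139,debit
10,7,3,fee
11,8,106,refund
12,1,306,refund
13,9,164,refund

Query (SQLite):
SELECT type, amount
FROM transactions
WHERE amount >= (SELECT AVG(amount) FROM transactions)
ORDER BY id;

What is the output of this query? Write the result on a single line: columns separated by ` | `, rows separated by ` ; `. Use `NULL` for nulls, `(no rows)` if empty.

Scalar subquery: AVG(amount) over all transactions rows = 106.461538 (≈; comparison uses full precision).
Keep rows where amount >= that value.

debit | 113 ; credit | 368 ; refund | 231 ; refund | 230 ; refund | 306 ; refund | 164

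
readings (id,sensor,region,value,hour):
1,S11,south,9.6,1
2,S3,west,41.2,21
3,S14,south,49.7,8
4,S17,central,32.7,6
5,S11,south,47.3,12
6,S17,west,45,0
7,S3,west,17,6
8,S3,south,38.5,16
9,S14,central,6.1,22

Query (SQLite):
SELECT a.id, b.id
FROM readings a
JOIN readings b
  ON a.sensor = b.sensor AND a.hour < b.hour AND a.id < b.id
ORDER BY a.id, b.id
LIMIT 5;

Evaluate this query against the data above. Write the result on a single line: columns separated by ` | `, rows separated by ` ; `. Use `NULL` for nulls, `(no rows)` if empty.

1 | 5 ; 3 | 9 ; 7 | 8

Pairs (a,b) with same sensor, a.hour < b.hour, a.id < b.id.
sensor groups: S11:{1,5} S14:{3,9} S17:{4,6} S3:{2,7,8}
Ordered by (a.id, b.id); first 5.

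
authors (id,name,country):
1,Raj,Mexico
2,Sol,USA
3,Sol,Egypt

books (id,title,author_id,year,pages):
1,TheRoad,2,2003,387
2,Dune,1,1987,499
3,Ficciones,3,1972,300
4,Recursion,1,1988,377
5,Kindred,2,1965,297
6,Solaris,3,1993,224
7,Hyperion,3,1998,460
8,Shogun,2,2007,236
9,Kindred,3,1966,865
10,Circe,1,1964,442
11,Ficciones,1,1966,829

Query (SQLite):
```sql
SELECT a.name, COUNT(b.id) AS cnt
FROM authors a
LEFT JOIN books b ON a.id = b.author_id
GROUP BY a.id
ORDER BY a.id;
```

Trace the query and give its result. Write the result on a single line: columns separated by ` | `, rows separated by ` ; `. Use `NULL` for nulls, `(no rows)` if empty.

Raj | 4 ; Sol | 3 ; Sol | 4

LEFT JOIN keeps every authors row; unmatched ones get NULL for books columns.
Group by authors.id and compute COUNT(b.id). COUNT(col) of an all-NULL group is 0.
  1: ids {2, 4, 10, 11} → COUNT(b.id)=4
  2: ids {1, 5, 8} → COUNT(b.id)=3
  3: ids {3, 6, 7, 9} → COUNT(b.id)=4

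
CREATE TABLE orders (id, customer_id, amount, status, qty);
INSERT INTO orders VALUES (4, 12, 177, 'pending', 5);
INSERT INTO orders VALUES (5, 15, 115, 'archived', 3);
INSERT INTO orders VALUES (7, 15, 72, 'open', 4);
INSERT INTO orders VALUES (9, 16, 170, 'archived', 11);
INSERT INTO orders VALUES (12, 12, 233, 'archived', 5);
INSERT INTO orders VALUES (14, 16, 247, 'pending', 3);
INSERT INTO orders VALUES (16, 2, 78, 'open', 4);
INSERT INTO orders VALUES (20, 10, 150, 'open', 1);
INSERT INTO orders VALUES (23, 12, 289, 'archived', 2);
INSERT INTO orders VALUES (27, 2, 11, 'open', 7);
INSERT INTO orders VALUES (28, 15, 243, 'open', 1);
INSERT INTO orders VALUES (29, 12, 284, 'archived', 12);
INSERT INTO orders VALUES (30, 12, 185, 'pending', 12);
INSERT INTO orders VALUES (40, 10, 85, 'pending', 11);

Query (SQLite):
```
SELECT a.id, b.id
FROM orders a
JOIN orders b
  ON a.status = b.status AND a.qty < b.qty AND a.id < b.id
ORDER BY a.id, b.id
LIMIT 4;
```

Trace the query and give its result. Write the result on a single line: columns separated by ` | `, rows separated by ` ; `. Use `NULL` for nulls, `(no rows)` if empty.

Pairs (a,b) with same status, a.qty < b.qty, a.id < b.id.
status groups: archived:{5,9,12,23,29} open:{7,16,20,27,28} pending:{4,14,30,40}
Ordered by (a.id, b.id); first 4.

4 | 30 ; 4 | 40 ; 5 | 9 ; 5 | 12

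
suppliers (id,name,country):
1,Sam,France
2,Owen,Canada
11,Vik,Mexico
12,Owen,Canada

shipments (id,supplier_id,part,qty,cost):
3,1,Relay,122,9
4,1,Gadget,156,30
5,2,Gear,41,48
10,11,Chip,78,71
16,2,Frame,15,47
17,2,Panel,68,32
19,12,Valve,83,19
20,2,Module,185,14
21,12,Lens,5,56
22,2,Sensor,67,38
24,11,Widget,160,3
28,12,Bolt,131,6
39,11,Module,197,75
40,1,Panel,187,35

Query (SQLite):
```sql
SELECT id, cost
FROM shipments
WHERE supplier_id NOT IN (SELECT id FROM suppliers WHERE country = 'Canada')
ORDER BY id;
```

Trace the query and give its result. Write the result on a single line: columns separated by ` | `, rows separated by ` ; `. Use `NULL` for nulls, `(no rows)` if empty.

3 | 9 ; 4 | 30 ; 10 | 71 ; 24 | 3 ; 39 | 75 ; 40 | 35

Inner query: suppliers.id where country = 'Canada'.
Outer: keep shipments rows whose supplier_id is not in that set.
Inner query → {2, 12}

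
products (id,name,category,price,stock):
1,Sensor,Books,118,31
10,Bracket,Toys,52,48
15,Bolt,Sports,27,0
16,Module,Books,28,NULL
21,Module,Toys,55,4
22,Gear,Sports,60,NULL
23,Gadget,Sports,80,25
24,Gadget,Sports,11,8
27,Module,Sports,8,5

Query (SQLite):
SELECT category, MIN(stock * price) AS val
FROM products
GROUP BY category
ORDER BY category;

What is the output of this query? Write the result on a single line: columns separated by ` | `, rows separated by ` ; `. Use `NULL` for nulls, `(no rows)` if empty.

For each row compute stock * price.
Group by category; take MIN of the expression per group.
  Books: ids {1, 16} → MIN(stock * price)=3658
  Sports: ids {15, 22, 23, 24, 27} → MIN(stock * price)=0
  Toys: ids {10, 21} → MIN(stock * price)=220

Books | 3658 ; Sports | 0 ; Toys | 220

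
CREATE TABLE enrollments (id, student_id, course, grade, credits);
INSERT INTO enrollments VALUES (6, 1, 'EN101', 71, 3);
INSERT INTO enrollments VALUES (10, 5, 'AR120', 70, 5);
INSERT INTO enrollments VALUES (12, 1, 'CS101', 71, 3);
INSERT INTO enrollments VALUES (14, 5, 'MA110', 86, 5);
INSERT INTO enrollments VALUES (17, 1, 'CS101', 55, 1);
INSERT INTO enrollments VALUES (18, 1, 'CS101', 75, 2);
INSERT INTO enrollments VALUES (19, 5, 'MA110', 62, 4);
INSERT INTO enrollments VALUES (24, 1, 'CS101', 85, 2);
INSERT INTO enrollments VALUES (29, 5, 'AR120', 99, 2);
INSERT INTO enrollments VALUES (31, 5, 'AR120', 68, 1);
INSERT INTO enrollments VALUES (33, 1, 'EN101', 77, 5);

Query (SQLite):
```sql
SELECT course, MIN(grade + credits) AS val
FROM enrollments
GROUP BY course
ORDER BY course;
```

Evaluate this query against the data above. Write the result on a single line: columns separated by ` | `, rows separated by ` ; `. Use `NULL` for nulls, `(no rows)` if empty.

For each row compute grade + credits.
Group by course; take MIN of the expression per group.
  AR120: ids {10, 29, 31} → MIN(grade + credits)=69
  CS101: ids {12, 17, 18, 24} → MIN(grade + credits)=56
  EN101: ids {6, 33} → MIN(grade + credits)=74
  MA110: ids {14, 19} → MIN(grade + credits)=66

AR120 | 69 ; CS101 | 56 ; EN101 | 74 ; MA110 | 66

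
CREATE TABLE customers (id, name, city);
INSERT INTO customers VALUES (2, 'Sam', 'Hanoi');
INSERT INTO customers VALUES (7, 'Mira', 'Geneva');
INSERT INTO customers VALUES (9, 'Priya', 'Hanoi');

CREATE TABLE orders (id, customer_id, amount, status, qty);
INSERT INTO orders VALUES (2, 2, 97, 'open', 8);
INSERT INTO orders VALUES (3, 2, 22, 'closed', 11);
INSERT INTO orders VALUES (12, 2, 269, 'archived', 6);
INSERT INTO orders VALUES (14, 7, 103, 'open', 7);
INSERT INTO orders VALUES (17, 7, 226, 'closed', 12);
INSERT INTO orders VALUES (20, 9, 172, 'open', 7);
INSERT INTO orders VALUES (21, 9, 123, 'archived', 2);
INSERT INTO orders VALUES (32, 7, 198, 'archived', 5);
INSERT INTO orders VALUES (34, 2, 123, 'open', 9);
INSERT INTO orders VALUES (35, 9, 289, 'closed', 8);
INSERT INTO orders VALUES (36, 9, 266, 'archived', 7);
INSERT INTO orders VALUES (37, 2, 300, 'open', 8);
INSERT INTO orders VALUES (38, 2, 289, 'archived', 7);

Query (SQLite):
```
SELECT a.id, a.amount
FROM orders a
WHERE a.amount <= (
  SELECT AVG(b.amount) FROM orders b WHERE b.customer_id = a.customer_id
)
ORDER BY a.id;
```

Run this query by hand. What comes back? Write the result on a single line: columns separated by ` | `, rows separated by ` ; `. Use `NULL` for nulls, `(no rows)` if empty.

For each orders row a, compute AVG(amount) over rows sharing a.customer_id.
Keep row a if a.amount <= that per-group AVG.
  customer_id=2: AVG(amount) = 183.333333
  customer_id=7: AVG(amount) = 175.666667
  customer_id=9: AVG(amount) = 212.5

2 | 97 ; 3 | 22 ; 14 | 103 ; 20 | 172 ; 21 | 123 ; 34 | 123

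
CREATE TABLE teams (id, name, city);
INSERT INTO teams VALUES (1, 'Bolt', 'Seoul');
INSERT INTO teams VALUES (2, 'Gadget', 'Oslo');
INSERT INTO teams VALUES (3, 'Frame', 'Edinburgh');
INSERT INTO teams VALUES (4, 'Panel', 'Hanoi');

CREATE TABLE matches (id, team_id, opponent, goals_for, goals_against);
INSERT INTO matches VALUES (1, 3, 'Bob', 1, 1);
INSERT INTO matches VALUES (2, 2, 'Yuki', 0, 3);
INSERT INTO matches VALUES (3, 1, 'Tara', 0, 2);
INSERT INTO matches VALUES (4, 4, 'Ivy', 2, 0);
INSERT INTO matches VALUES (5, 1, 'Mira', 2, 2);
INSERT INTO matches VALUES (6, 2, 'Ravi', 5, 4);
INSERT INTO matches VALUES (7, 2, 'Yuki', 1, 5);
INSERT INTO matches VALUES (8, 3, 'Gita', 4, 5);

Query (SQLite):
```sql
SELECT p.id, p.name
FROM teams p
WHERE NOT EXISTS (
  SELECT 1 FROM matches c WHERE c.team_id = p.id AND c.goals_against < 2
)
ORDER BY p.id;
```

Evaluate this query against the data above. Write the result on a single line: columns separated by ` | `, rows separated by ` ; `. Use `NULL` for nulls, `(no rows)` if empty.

For each teams row, check whether any matches with matching team_id has goals_against < 2.
Keep rows where that is false.

1 | Bolt ; 2 | Gadget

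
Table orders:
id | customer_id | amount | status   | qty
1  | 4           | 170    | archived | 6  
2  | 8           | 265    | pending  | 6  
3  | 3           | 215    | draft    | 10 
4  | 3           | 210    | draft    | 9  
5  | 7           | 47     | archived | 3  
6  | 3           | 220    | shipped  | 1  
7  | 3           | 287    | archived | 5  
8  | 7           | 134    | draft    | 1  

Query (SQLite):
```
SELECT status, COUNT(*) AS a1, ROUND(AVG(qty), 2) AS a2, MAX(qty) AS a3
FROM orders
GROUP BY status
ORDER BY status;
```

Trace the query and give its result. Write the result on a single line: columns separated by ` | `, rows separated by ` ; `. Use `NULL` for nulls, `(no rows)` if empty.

Group orders by status.
Per group compute: COUNT(*), ROUND(AVG(qty), 2), MAX(qty).
  archived: ids {1, 5, 7} → COUNT(*)=3, ROUND(AVG(qty), 2)=4.67, MAX(qty)=6
  draft: ids {3, 4, 8} → COUNT(*)=3, ROUND(AVG(qty), 2)=6.67, MAX(qty)=10
  pending: ids {2} → COUNT(*)=1, ROUND(AVG(qty), 2)=6, MAX(qty)=6
  shipped: ids {6} → COUNT(*)=1, ROUND(AVG(qty), 2)=1, MAX(qty)=1

archived | 3 | 4.67 | 6 ; draft | 3 | 6.67 | 10 ; pending | 1 | 6 | 6 ; shipped | 1 | 1 | 1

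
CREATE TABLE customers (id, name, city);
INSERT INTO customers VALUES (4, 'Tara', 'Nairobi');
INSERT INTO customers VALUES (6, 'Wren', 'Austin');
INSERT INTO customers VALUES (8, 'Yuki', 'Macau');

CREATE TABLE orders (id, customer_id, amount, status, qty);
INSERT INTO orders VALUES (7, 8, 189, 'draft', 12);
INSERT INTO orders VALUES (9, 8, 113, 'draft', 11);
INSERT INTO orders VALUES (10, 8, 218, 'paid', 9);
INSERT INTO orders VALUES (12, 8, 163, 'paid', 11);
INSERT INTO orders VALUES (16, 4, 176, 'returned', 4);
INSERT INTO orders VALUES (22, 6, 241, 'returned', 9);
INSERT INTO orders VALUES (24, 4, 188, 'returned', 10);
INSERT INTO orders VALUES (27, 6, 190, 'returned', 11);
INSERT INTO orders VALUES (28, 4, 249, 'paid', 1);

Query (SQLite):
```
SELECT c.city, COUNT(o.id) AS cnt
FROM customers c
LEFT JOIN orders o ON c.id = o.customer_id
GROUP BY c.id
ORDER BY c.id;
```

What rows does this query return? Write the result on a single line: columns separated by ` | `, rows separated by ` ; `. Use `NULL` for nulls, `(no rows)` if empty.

Nairobi | 3 ; Austin | 2 ; Macau | 4

LEFT JOIN keeps every customers row; unmatched ones get NULL for orders columns.
Group by customers.id and compute COUNT(o.id). COUNT(col) of an all-NULL group is 0.
  4: ids {16, 24, 28} → COUNT(o.id)=3
  6: ids {22, 27} → COUNT(o.id)=2
  8: ids {7, 9, 10, 12} → COUNT(o.id)=4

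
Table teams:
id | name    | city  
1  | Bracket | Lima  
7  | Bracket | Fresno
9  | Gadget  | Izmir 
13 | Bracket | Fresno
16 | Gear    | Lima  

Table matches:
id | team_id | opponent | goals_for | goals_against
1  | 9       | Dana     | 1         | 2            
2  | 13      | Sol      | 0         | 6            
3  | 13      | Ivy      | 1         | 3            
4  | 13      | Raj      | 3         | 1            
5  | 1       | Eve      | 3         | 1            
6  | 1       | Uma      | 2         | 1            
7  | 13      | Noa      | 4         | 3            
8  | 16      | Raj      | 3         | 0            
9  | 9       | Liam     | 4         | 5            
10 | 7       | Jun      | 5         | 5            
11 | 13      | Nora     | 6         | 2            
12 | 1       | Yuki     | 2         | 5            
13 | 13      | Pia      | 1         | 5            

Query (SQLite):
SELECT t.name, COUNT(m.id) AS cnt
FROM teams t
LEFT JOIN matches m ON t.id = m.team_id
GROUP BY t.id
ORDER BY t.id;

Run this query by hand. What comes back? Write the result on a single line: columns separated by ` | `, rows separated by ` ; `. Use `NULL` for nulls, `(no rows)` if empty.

Bracket | 3 ; Bracket | 1 ; Gadget | 2 ; Bracket | 6 ; Gear | 1

LEFT JOIN keeps every teams row; unmatched ones get NULL for matches columns.
Group by teams.id and compute COUNT(m.id). COUNT(col) of an all-NULL group is 0.
  1: ids {5, 6, 12} → COUNT(m.id)=3
  7: ids {10} → COUNT(m.id)=1
  9: ids {1, 9} → COUNT(m.id)=2
  13: ids {2, 3, 4, 7, 11, 13} → COUNT(m.id)=6
  16: ids {8} → COUNT(m.id)=1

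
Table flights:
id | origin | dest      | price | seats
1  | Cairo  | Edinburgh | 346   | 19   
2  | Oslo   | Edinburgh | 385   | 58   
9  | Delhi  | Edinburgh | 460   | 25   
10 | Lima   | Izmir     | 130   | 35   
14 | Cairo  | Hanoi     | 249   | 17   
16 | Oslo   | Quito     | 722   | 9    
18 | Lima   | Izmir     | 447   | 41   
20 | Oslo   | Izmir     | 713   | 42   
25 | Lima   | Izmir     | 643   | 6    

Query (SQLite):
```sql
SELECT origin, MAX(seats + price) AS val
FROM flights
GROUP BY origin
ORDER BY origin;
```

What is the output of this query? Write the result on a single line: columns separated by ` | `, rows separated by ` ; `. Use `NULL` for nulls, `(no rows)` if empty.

Cairo | 365 ; Delhi | 485 ; Lima | 649 ; Oslo | 755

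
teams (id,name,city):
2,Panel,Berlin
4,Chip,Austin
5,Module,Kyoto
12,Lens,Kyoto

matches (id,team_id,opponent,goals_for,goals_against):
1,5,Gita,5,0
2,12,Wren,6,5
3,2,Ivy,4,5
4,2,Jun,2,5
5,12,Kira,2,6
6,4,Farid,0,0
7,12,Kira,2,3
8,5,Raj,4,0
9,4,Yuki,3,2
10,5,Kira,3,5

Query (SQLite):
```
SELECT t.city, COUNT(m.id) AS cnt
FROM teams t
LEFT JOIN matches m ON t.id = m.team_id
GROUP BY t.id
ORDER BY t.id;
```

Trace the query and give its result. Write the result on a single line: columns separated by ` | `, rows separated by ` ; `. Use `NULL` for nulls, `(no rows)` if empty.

Berlin | 2 ; Austin | 2 ; Kyoto | 3 ; Kyoto | 3

LEFT JOIN keeps every teams row; unmatched ones get NULL for matches columns.
Group by teams.id and compute COUNT(m.id). COUNT(col) of an all-NULL group is 0.
  2: ids {3, 4} → COUNT(m.id)=2
  4: ids {6, 9} → COUNT(m.id)=2
  5: ids {1, 8, 10} → COUNT(m.id)=3
  12: ids {2, 5, 7} → COUNT(m.id)=3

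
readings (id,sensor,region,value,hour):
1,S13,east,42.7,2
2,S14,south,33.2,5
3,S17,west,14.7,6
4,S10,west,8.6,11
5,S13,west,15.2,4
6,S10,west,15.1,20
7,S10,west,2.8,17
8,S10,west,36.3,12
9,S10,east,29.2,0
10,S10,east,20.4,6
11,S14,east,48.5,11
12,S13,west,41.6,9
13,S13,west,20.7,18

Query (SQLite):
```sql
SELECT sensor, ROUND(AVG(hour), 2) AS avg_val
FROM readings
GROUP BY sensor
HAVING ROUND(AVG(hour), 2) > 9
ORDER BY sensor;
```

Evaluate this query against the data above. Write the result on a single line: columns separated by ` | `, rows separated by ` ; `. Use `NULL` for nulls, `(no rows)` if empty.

Partition readings by sensor; compute ROUND(AVG(hour), 2) within each group.
HAVING: keep groups where ROUND(AVG(hour), 2) > 9.
  S10: ids {4, 6, 7, 8, 9, 10} → ROUND(AVG(hour), 2)=11
  S13: ids {1, 5, 12, 13} → ROUND(AVG(hour), 2)=8.25
  S14: ids {2, 11} → ROUND(AVG(hour), 2)=8
  S17: ids {3} → ROUND(AVG(hour), 2)=6

S10 | 11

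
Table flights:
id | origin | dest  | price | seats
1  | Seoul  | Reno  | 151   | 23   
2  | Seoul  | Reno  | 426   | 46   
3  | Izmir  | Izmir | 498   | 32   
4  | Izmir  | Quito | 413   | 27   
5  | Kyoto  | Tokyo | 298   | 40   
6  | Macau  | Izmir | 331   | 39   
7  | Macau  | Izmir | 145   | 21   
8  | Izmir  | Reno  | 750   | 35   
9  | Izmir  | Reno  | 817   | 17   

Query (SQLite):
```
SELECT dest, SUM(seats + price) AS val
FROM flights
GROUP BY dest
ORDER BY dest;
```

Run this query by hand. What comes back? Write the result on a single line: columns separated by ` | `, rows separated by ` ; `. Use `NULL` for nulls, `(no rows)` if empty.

Izmir | 1066 ; Quito | 440 ; Reno | 2265 ; Tokyo | 338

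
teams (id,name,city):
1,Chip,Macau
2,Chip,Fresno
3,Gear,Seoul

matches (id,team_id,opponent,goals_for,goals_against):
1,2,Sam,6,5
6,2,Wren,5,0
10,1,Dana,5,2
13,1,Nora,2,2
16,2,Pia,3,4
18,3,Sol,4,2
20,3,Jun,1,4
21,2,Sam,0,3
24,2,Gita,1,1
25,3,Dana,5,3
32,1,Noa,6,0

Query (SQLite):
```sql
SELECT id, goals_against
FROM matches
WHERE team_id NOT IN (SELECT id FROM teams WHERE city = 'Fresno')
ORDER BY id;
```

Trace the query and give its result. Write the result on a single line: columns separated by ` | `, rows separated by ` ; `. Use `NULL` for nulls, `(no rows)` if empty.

10 | 2 ; 13 | 2 ; 18 | 2 ; 20 | 4 ; 25 | 3 ; 32 | 0

Inner query: teams.id where city = 'Fresno'.
Outer: keep matches rows whose team_id is not in that set.
Inner query → {2}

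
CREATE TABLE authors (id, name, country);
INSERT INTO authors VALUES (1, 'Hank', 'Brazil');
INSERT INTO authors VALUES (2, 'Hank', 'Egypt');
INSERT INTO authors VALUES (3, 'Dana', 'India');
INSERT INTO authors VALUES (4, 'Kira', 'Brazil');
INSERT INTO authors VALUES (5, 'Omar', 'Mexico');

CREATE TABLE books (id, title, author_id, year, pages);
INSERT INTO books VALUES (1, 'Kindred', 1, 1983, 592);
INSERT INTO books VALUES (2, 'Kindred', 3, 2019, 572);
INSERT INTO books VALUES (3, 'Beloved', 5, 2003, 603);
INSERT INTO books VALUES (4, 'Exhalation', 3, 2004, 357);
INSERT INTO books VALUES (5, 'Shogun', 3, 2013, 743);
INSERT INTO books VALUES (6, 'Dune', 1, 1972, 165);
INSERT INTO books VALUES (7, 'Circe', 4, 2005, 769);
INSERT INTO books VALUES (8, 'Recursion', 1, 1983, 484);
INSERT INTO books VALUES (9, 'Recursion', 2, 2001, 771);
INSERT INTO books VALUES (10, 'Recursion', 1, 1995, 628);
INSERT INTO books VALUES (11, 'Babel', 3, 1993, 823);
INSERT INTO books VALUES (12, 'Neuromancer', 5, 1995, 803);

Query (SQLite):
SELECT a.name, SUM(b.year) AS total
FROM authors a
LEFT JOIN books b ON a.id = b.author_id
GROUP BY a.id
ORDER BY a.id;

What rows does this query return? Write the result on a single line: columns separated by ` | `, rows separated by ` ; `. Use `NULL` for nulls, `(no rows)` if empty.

Hank | 7933 ; Hank | 2001 ; Dana | 8029 ; Kira | 2005 ; Omar | 3998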